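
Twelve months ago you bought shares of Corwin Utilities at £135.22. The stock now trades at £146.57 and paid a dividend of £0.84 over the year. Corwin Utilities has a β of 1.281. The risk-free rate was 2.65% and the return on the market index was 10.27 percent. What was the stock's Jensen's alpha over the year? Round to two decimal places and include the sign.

-3.40%

Realised HPR = (P1 + D1 − P0) / P0 = (146.57 + 0.84 − 135.22) / 135.22 = 12.19 / 135.22 = 9.0149%
MRP = 10.27% − 2.65% = 7.62%
CAPM required = R_f + β·MRP = 2.65% + 1.281 × 7.62% = 12.41122%
α = realised − required = 9.0149% − 12.41122% = -3.40%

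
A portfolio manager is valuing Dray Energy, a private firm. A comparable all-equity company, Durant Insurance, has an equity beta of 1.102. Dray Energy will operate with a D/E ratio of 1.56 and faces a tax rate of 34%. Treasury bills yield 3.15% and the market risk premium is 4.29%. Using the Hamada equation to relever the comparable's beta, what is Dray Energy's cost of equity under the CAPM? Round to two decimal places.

β_L = β_U × [1 + (1 − t)(D/E)] = 1.102 × [1 + (1 − 0.34) × 1.56]
    = 1.102 × [1 + 0.66 × 1.56] = 1.102 × 2.0296 = 2.2366
E(R) = R_f + β_L × MRP = 3.15% + 2.2366 × 4.29% = 12.75%

12.75%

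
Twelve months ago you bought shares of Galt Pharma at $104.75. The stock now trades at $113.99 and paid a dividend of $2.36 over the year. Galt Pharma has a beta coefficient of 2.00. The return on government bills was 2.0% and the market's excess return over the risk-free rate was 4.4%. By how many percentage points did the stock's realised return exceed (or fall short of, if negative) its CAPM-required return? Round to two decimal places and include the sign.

+0.27%

Realised HPR = (P1 + D1 − P0) / P0 = (113.99 + 2.36 − 104.75) / 104.75 = 11.60 / 104.75 = 11.0740%
CAPM required = R_f + β·MRP = 2.0% + 2.00 × 4.4% = 10.8000%
α = realised − required = 11.0740% − 10.8000% = +0.27%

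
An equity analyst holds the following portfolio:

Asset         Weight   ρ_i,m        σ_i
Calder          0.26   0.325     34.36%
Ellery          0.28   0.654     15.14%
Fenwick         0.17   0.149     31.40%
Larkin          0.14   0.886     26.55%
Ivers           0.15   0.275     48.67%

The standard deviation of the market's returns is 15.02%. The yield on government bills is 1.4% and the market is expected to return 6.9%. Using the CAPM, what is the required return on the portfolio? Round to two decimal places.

β_Calder = 0.325 × 34.36% / 15.02% = 0.7435
β_Ellery = 0.654 × 15.14% / 15.02% = 0.6592
β_Fenwick = 0.149 × 31.40% / 15.02% = 0.3115
β_Larkin = 0.886 × 26.55% / 15.02% = 1.5661
β_Ivers = 0.275 × 48.67% / 15.02% = 0.8911
β_P = Σ w_i β_i = 0.26×0.7435 + 0.28×0.6592 + 0.17×0.3115 + 0.14×1.5661 + 0.15×0.8911 = 0.7838
MRP = 6.9% − 1.4% = 5.50%
E(R_P) = R_f + β_P × MRP = 1.4% + 0.7838 × 5.5% = 5.71%

5.71%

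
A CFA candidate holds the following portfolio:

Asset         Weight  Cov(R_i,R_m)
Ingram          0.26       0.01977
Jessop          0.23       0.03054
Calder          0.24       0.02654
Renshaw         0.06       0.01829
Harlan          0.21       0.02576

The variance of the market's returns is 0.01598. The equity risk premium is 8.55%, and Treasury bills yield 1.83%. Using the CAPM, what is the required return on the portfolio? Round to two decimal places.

15.23%

β_Ingram = 0.01977 / 0.01598 = 1.2372
β_Jessop = 0.03054 / 0.01598 = 1.9111
β_Calder = 0.02654 / 0.01598 = 1.6608
β_Renshaw = 0.01829 / 0.01598 = 1.1446
β_Harlan = 0.02576 / 0.01598 = 1.6120
β_P = Σ w_i β_i = 0.26×1.2372 + 0.23×1.9111 + 0.24×1.6608 + 0.06×1.1446 + 0.21×1.6120 = 1.5670
E(R_P) = R_f + β_P × MRP = 1.83% + 1.5670 × 8.55% = 15.23%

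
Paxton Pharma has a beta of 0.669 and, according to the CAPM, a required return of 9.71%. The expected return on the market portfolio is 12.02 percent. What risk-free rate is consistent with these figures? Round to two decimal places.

5.04%

E(R) = R_f + β(E(R_m) − R_f) = R_f(1 − β) + β·E(R_m)
9.71% = R_f × (1 − 0.669) + 0.669 × 12.02%
9.71% = R_f × 0.331 + 8.04138%
R_f = (9.71% − 8.04138%) / 0.331 = 5.04%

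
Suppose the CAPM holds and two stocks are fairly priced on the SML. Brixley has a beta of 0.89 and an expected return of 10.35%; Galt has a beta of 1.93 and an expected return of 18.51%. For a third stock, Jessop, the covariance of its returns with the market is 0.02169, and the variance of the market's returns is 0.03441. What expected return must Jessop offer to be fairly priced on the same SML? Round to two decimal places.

MRP = (18.51% − 10.35%) / (1.93 − 0.89) = 7.8462%
R_f = 10.35% − 0.89 × 7.8462% = 3.3669%
β_Jessop = Cov / Var(R_m) = 0.02169 / 0.03441 = 0.6303
E(R_Jessop) = R_f + β × MRP = 3.3669% + 0.6303 × 7.8462% = 8.31%

8.31%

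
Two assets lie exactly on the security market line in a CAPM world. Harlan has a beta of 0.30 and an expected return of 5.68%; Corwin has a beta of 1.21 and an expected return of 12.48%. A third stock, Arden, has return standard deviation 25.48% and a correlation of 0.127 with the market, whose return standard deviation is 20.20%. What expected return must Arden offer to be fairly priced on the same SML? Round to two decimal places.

4.64%

MRP = (12.48% − 5.68%) / (1.21 − 0.30) = 7.4725%
R_f = 5.68% − 0.30 × 7.4725% = 3.4383%
β_Arden = ρ·σ_i/σ_m = 0.127 × 25.48 / 20.20 = 0.1602
E(R_Arden) = R_f + β × MRP = 3.4383% + 0.1602 × 7.4725% = 4.64%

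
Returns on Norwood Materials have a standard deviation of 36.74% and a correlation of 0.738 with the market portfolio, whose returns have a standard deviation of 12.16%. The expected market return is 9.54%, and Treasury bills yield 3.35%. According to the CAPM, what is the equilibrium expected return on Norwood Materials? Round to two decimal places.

β = ρ × σ_i / σ_m = 0.738 × 36.74% / 12.16% = 2.2298
MRP = 9.54% − 3.35% = 6.19%
E(R) = 3.35% + 2.2298 × 6.19% = 17.15%

17.15%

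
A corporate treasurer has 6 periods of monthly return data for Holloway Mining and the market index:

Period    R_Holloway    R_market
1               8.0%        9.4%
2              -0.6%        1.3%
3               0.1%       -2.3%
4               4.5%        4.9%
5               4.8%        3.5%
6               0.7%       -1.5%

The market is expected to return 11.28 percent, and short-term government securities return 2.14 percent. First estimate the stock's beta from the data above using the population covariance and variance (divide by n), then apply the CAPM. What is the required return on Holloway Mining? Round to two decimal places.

Mean R_i = (8.0 − 0.6 + 0.1 + 4.5 + 4.8 + 0.7) / 6 = 2.9167%
Mean R_m = (9.4 + 1.3 − 2.3 + 4.9 + 3.5 − 1.5) / 6 = 2.5500%
Σ(R_i − R̄_i)(R_m − R̄_m) = 67.3650  ⇒  Cov = 67.3650 / 6 = 11.2275
Σ(R_m − R̄_m)² = 94.8350  ⇒  Var(R_m) = 94.8350 / 6 = 15.8058
β = Cov / Var(R_m) = 11.2275 / 15.8058 = 0.7103
MRP = 11.28% − 2.14% = 9.14%
E(R) = R_f + β × MRP = 2.14% + 0.7103 × 9.14% = 8.63%

8.63%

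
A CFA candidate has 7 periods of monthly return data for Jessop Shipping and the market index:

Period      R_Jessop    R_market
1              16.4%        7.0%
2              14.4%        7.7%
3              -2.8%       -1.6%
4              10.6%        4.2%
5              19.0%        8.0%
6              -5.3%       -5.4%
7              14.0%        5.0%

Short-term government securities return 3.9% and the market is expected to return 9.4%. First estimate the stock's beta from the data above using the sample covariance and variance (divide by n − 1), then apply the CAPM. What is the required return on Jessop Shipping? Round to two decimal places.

Mean R_i = (16.4 + 14.4 − 2.8 + 10.6 + 19.0 − 5.3 + 14.0) / 7 = 9.4714%
Mean R_m = (7.0 + 7.7 − 1.6 + 4.2 + 8.0 − 5.4 + 5.0) / 7 = 3.5571%
Σ(R_i − R̄_i)(R_m − R̄_m) = 289.4614  ⇒  Cov = 289.4614 / 6 = 48.2436
Σ(R_m − R̄_m)² = 158.0771  ⇒  Var(R_m) = 158.0771 / 6 = 26.3462
β = Cov / Var(R_m) = 48.2436 / 26.3462 = 1.8311
MRP = 9.4% − 3.9% = 5.50%
E(R) = R_f + β × MRP = 3.9% + 1.8311 × 5.5% = 13.97%

13.97%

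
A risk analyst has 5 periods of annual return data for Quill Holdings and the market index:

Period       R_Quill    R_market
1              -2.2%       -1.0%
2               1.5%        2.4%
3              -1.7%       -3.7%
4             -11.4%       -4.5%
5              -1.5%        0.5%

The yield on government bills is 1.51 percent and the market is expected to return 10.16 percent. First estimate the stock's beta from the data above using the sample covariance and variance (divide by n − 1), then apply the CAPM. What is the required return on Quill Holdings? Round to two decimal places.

Mean R_i = (-2.2 + 1.5 − 1.7 − 11.4 − 1.5) / 5 = -3.0600%
Mean R_m = (-1.0 + 2.4 − 3.7 − 4.5 + 0.5) / 5 = -1.2600%
Σ(R_i − R̄_i)(R_m − R̄_m) = 43.3620  ⇒  Cov = 43.3620 / 4 = 10.8405
Σ(R_m − R̄_m)² = 33.0120  ⇒  Var(R_m) = 33.0120 / 4 = 8.2530
β = Cov / Var(R_m) = 10.8405 / 8.2530 = 1.3135
MRP = 10.16% − 1.51% = 8.65%
E(R) = R_f + β × MRP = 1.51% + 1.3135 × 8.65% = 12.87%

12.87%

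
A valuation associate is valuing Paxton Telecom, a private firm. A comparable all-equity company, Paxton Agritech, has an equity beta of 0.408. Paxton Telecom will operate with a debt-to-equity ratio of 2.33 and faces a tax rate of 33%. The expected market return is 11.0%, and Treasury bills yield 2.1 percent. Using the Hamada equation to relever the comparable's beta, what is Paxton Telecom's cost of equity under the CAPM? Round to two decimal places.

11.40%

β_L = β_U × [1 + (1 − t)(D/E)] = 0.408 × [1 + (1 − 0.33) × 2.33]
    = 0.408 × [1 + 0.67 × 2.33] = 0.408 × 2.5611 = 1.0449
MRP = 11.0% − 2.1% = 8.90%
E(R) = R_f + β_L × MRP = 2.1% + 1.0449 × 8.9% = 11.40%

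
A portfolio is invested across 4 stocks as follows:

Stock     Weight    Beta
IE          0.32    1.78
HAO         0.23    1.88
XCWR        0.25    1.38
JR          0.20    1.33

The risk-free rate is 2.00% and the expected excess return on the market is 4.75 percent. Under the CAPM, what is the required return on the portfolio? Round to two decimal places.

9.66%

β_P = Σ w_i β_i = 0.32×1.78 + 0.23×1.88 + 0.25×1.38 + 0.20×1.33 = 1.6130
E(R_P) = R_f + β_P × MRP = 2.00% + 1.6130 × 4.75% = 9.66%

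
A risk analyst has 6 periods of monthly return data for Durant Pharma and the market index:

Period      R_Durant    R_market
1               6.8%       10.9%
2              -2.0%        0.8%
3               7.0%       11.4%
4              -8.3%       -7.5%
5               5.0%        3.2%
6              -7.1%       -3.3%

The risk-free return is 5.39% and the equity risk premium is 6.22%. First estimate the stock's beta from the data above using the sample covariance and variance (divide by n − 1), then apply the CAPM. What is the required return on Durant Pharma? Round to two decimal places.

10.82%

Mean R_i = (6.8 − 2.0 + 7.0 − 8.3 + 5.0 − 7.1) / 6 = 0.2333%
Mean R_m = (10.9 + 0.8 + 11.4 − 7.5 + 3.2 − 3.3) / 6 = 2.5833%
Σ(R_i − R̄_i)(R_m − R̄_m) = 250.3833  ⇒  Cov = 250.3833 / 5 = 50.0767
Σ(R_m − R̄_m)² = 286.7483  ⇒  Var(R_m) = 286.7483 / 5 = 57.3497
β = Cov / Var(R_m) = 50.0767 / 57.3497 = 0.8732
E(R) = R_f + β × MRP = 5.39% + 0.8732 × 6.22% = 10.82%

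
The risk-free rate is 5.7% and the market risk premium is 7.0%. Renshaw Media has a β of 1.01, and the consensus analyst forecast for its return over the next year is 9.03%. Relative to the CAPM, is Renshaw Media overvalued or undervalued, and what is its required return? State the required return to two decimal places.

Required return = R_f + β·MRP = 5.7% + 1.01 × 7.0% = 12.77%
Forecast 9.03% < required 12.77% → the stock plots below the SML → overvalued.

Overvalued; required return 12.77%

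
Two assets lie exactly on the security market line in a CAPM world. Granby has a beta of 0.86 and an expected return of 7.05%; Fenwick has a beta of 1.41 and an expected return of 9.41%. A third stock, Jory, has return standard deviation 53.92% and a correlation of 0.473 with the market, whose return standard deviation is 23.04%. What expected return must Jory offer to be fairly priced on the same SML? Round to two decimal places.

8.11%

MRP = (9.41% − 7.05%) / (1.41 − 0.86) = 4.2909%
R_f = 7.05% − 0.86 × 4.2909% = 3.3598%
β_Jory = ρ·σ_i/σ_m = 0.473 × 53.92 / 23.04 = 1.1070
E(R_Jory) = R_f + β × MRP = 3.3598% + 1.1070 × 4.2909% = 8.11%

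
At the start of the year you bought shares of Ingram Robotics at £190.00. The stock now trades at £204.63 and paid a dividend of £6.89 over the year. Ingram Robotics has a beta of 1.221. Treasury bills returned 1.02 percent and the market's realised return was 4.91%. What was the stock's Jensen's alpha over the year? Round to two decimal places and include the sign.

+5.56%

Realised HPR = (P1 + D1 − P0) / P0 = (204.63 + 6.89 − 190.00) / 190.00 = 21.52 / 190.00 = 11.3263%
MRP = 4.91% − 1.02% = 3.89%
CAPM required = R_f + β·MRP = 1.02% + 1.221 × 3.89% = 5.76969%
α = realised − required = 11.3263% − 5.76969% = +5.56%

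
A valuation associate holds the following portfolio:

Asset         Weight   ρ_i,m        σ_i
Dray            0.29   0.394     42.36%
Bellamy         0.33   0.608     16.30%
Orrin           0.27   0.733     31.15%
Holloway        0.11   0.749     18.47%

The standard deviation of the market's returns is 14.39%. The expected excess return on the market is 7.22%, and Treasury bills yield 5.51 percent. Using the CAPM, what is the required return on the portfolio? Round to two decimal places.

13.44%

β_Dray = 0.394 × 42.36% / 14.39% = 1.1598
β_Bellamy = 0.608 × 16.30% / 14.39% = 0.6887
β_Orrin = 0.733 × 31.15% / 14.39% = 1.5867
β_Holloway = 0.749 × 18.47% / 14.39% = 0.9614
β_P = Σ w_i β_i = 0.29×1.1598 + 0.33×0.6887 + 0.27×1.5867 + 0.11×0.9614 = 1.0978
E(R_P) = R_f + β_P × MRP = 5.51% + 1.0978 × 7.22% = 13.44%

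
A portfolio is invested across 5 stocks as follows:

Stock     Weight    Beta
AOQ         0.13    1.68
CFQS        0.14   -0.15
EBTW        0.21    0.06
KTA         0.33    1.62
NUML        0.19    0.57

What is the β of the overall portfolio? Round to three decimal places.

0.853

β_P = Σ w_i β_i = 0.13×1.68 + 0.14×-0.15 + 0.21×0.06 + 0.33×1.62 + 0.19×0.57 = 0.8529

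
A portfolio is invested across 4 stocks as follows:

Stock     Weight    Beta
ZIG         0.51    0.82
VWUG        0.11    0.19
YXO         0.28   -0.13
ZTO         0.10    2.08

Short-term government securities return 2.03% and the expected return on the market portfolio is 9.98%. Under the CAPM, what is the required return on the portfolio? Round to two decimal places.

6.89%

β_P = Σ w_i β_i = 0.51×0.82 + 0.11×0.19 + 0.28×-0.13 + 0.10×2.08 = 0.6107
MRP = 9.98% − 2.03% = 7.95%
E(R_P) = R_f + β_P × MRP = 2.03% + 0.6107 × 7.95% = 6.89%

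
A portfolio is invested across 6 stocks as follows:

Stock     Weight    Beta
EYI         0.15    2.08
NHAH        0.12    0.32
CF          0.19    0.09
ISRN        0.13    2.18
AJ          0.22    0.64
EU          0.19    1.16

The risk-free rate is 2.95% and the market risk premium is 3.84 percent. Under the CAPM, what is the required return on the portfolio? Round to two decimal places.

6.84%

β_P = Σ w_i β_i = 0.15×2.08 + 0.12×0.32 + 0.19×0.09 + 0.13×2.18 + 0.22×0.64 + 0.19×1.16 = 1.0121
E(R_P) = R_f + β_P × MRP = 2.95% + 1.0121 × 3.84% = 6.84%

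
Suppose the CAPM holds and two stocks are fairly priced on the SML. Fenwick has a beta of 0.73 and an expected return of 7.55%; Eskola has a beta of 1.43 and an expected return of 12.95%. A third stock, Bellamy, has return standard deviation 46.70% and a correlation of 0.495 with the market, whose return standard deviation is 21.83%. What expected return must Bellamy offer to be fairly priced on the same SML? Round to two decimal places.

10.09%

MRP = (12.95% − 7.55%) / (1.43 − 0.73) = 7.7143%
R_f = 7.55% − 0.73 × 7.7143% = 1.9186%
β_Bellamy = ρ·σ_i/σ_m = 0.495 × 46.70 / 21.83 = 1.0589
E(R_Bellamy) = R_f + β × MRP = 1.9186% + 1.0589 × 7.7143% = 10.09%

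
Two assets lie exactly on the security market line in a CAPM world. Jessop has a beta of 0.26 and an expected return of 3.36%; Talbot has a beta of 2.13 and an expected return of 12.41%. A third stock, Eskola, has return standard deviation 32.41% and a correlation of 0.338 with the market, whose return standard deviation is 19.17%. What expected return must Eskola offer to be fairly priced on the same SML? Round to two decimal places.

MRP = (12.41% − 3.36%) / (2.13 − 0.26) = 4.8396%
R_f = 3.36% − 0.26 × 4.8396% = 2.1017%
β_Eskola = ρ·σ_i/σ_m = 0.338 × 32.41 / 19.17 = 0.5714
E(R_Eskola) = R_f + β × MRP = 2.1017% + 0.5714 × 4.8396% = 4.87%

4.87%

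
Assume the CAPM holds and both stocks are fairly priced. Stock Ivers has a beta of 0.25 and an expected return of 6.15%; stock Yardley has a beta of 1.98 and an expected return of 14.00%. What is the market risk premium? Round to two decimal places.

Both satisfy E(R) = R_f + β·MRP, so the slope of the SML is
MRP = (14.00% − 6.15%) / (1.98 − 0.25) = 7.85% / 1.73 = 4.5376%

4.54%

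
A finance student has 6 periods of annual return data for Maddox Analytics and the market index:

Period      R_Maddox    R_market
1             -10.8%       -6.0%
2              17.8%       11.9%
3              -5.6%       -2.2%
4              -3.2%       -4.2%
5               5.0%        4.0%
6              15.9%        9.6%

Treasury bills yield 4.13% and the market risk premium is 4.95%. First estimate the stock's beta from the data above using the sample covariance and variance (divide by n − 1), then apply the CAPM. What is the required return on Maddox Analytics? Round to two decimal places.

11.80%

Mean R_i = (-10.8 + 17.8 − 5.6 − 3.2 + 5.0 + 15.9) / 6 = 3.1833%
Mean R_m = (-6.0 + 11.9 − 2.2 − 4.2 + 4.0 + 9.6) / 6 = 2.1833%
Σ(R_i − R̄_i)(R_m − R̄_m) = 433.3183  ⇒  Cov = 433.3183 / 5 = 86.6637
Σ(R_m − R̄_m)² = 279.6483  ⇒  Var(R_m) = 279.6483 / 5 = 55.9297
β = Cov / Var(R_m) = 86.6637 / 55.9297 = 1.5495
E(R) = R_f + β × MRP = 4.13% + 1.5495 × 4.95% = 11.80%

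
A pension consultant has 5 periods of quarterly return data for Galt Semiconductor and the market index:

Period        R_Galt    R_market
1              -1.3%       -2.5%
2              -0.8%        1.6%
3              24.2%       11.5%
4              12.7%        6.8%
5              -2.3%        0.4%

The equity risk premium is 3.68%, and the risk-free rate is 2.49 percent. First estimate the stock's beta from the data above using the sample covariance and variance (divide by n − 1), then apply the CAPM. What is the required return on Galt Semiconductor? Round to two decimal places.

9.90%

Mean R_i = (-1.3 − 0.8 + 24.2 + 12.7 − 2.3) / 5 = 6.5000%
Mean R_m = (-2.5 + 1.6 + 11.5 + 6.8 + 0.4) / 5 = 3.5600%
Σ(R_i − R̄_i)(R_m − R̄_m) = 250.0100  ⇒  Cov = 250.0100 / 4 = 62.5025
Σ(R_m − R̄_m)² = 124.0920  ⇒  Var(R_m) = 124.0920 / 4 = 31.0230
β = Cov / Var(R_m) = 62.5025 / 31.0230 = 2.0147
E(R) = R_f + β × MRP = 2.49% + 2.0147 × 3.68% = 9.90%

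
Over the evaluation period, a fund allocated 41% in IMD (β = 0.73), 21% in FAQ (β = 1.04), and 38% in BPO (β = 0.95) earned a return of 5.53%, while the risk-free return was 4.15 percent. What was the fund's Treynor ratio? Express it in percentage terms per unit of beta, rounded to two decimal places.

β_P = 0.41×0.73 + 0.21×1.04 + 0.38×0.95 = 0.8787
Treynor = (R_P − R_f) / β_P = (5.53% − 4.15%) / 0.8787 = 1.38% / 0.8787 = 1.57%

1.57%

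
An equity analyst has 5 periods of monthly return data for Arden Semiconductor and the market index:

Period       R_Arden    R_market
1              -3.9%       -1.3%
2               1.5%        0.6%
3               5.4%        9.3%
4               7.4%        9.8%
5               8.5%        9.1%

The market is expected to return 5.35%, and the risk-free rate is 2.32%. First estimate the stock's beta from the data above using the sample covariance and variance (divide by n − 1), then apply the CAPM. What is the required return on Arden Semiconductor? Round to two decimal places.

Mean R_i = (-3.9 + 1.5 + 5.4 + 7.4 + 8.5) / 5 = 3.7800%
Mean R_m = (-1.3 + 0.6 + 9.3 + 9.8 + 9.1) / 5 = 5.5000%
Σ(R_i − R̄_i)(R_m − R̄_m) = 102.1100  ⇒  Cov = 102.1100 / 4 = 25.5275
Σ(R_m − R̄_m)² = 116.1400  ⇒  Var(R_m) = 116.1400 / 4 = 29.0350
β = Cov / Var(R_m) = 25.5275 / 29.0350 = 0.8792
MRP = 5.35% − 2.32% = 3.03%
E(R) = R_f + β × MRP = 2.32% + 0.8792 × 3.03% = 4.98%

4.98%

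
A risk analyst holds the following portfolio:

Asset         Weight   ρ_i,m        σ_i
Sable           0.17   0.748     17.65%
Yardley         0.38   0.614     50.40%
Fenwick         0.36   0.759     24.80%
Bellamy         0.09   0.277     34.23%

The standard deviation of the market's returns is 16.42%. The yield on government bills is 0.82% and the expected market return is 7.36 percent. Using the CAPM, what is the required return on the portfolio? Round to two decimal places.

9.44%

β_Sable = 0.748 × 17.65% / 16.42% = 0.8040
β_Yardley = 0.614 × 50.40% / 16.42% = 1.8846
β_Fenwick = 0.759 × 24.80% / 16.42% = 1.1464
β_Bellamy = 0.277 × 34.23% / 16.42% = 0.5774
β_P = Σ w_i β_i = 0.17×0.8040 + 0.38×1.8846 + 0.36×1.1464 + 0.09×0.5774 = 1.3175
MRP = 7.36% − 0.82% = 6.54%
E(R_P) = R_f + β_P × MRP = 0.82% + 1.3175 × 6.54% = 9.44%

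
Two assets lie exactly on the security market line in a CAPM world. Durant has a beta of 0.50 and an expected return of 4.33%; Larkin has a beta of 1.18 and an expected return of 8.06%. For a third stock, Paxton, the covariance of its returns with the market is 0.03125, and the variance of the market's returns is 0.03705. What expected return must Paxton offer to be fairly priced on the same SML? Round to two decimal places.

6.21%

MRP = (8.06% − 4.33%) / (1.18 − 0.50) = 5.4853%
R_f = 4.33% − 0.50 × 5.4853% = 1.5874%
β_Paxton = Cov / Var(R_m) = 0.03125 / 0.03705 = 0.8435
E(R_Paxton) = R_f + β × MRP = 1.5874% + 0.8435 × 5.4853% = 6.21%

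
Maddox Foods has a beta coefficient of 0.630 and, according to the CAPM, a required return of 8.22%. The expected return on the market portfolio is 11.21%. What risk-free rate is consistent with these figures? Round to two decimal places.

E(R) = R_f + β(E(R_m) − R_f) = R_f(1 − β) + β·E(R_m)
8.22% = R_f × (1 − 0.630) + 0.630 × 11.21%
8.22% = R_f × 0.370 + 7.06230%
R_f = (8.22% − 7.06230%) / 0.370 = 3.13%

3.13%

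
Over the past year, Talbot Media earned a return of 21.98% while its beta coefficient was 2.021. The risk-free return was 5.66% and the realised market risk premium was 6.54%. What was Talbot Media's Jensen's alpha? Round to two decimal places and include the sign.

CAPM benchmark = R_f + β(R_m − R_f) = 5.66% + 2.021 × 6.54% = 18.87734%
α = actual − benchmark = 21.98% − 18.87734% = +3.10%

+3.10%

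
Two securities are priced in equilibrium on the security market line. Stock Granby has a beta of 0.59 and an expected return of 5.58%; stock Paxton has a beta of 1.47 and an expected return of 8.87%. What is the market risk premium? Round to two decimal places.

3.74%

Both satisfy E(R) = R_f + β·MRP, so the slope of the SML is
MRP = (8.87% − 5.58%) / (1.47 − 0.59) = 3.29% / 0.88 = 3.7386%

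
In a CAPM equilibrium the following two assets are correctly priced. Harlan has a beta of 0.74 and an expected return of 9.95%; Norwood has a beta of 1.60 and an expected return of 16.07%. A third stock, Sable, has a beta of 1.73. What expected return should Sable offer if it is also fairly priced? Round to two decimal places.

MRP (SML slope) = (16.07% − 9.95%) / (1.60 − 0.74) = 6.12% / 0.86 = 7.1163%
R_f (intercept) = 9.95% − 0.74 × 7.1163% = 4.6839%
E(R_Sable) = R_f + β × MRP = 4.6839% + 1.73 × 7.1163% = 17.00%

17.00%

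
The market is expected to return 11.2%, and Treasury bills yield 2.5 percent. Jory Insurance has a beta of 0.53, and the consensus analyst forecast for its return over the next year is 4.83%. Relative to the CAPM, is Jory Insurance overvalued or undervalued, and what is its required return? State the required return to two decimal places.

MRP = 11.2% − 2.5% = 8.70%
Required return = R_f + β·MRP = 2.5% + 0.53 × 8.7% = 7.11%
Forecast 4.83% < required 7.11% → the stock plots below the SML → overvalued.

Overvalued; required return 7.11%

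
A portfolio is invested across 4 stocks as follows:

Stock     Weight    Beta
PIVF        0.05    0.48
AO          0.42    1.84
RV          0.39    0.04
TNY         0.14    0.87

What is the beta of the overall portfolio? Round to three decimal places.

β_P = Σ w_i β_i = 0.05×0.48 + 0.42×1.84 + 0.39×0.04 + 0.14×0.87 = 0.9342

0.934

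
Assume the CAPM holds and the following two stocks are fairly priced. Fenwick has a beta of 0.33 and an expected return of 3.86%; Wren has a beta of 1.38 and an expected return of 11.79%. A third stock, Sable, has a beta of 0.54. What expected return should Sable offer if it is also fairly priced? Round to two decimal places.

MRP (SML slope) = (11.79% − 3.86%) / (1.38 − 0.33) = 7.93% / 1.05 = 7.5524%
R_f (intercept) = 3.86% − 0.33 × 7.5524% = 1.3677%
E(R_Sable) = R_f + β × MRP = 1.3677% + 0.54 × 7.5524% = 5.45%

5.45%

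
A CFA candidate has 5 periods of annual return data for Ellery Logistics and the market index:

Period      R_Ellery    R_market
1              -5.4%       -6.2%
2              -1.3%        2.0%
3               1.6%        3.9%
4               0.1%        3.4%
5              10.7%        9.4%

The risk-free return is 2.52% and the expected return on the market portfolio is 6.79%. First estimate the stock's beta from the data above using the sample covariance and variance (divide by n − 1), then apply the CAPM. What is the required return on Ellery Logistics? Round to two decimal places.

6.70%

Mean R_i = (-5.4 − 1.3 + 1.6 + 0.1 + 10.7) / 5 = 1.1400%
Mean R_m = (-6.2 + 2.0 + 3.9 + 3.4 + 9.4) / 5 = 2.5000%
Σ(R_i − R̄_i)(R_m − R̄_m) = 123.7900  ⇒  Cov = 123.7900 / 4 = 30.9475
Σ(R_m − R̄_m)² = 126.3200  ⇒  Var(R_m) = 126.3200 / 4 = 31.5800
β = Cov / Var(R_m) = 30.9475 / 31.5800 = 0.9800
MRP = 6.79% − 2.52% = 4.27%
E(R) = R_f + β × MRP = 2.52% + 0.9800 × 4.27% = 6.70%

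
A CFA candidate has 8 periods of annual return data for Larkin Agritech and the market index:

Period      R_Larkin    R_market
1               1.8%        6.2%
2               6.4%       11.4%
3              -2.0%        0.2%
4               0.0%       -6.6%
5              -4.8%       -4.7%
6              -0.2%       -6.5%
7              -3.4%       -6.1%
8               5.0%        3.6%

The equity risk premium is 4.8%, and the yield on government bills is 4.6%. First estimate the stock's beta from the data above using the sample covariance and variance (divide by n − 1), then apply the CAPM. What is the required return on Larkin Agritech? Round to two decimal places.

6.77%

Mean R_i = (1.8 + 6.4 − 2.0 + 0.0 − 4.8 − 0.2 − 3.4 + 5.0) / 8 = 0.3500%
Mean R_m = (6.2 + 11.4 + 0.2 − 6.6 − 4.7 − 6.5 − 6.1 + 3.6) / 8 = -0.3125%
Σ(R_i − R̄_i)(R_m − R̄_m) = 147.1950  ⇒  Cov = 147.1950 / 7 = 21.0279
Σ(R_m − R̄_m)² = 325.7288  ⇒  Var(R_m) = 325.7288 / 7 = 46.5327
β = Cov / Var(R_m) = 21.0279 / 46.5327 = 0.4519
E(R) = R_f + β × MRP = 4.6% + 0.4519 × 4.8% = 6.77%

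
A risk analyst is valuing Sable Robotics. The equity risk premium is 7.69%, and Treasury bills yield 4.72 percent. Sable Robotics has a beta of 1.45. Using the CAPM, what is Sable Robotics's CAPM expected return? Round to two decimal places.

15.87%

E(R) = R_f + β × MRP = 4.72% + 1.45 × 7.69% = 15.87%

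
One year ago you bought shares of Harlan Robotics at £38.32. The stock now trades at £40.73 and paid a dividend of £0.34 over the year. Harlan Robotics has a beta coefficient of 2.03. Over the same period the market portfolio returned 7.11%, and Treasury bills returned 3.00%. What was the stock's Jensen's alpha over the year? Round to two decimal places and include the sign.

-4.17%

Realised HPR = (P1 + D1 − P0) / P0 = (40.73 + 0.34 − 38.32) / 38.32 = 2.75 / 38.32 = 7.1764%
MRP = 7.11% − 3.00% = 4.11%
CAPM required = R_f + β·MRP = 3.00% + 2.03 × 4.11% = 11.3433%
α = realised − required = 7.1764% − 11.3433% = -4.17%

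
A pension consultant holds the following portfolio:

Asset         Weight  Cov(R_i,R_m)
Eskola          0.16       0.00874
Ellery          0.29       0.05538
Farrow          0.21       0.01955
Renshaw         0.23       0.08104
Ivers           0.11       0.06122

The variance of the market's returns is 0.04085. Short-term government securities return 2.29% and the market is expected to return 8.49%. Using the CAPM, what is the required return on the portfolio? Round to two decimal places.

9.41%

β_Eskola = 0.00874 / 0.04085 = 0.2140
β_Ellery = 0.05538 / 0.04085 = 1.3557
β_Farrow = 0.01955 / 0.04085 = 0.4786
β_Renshaw = 0.08104 / 0.04085 = 1.9838
β_Ivers = 0.06122 / 0.04085 = 1.4987
β_P = Σ w_i β_i = 0.16×0.2140 + 0.29×1.3557 + 0.21×0.4786 + 0.23×1.9838 + 0.11×1.4987 = 1.1490
MRP = 8.49% − 2.29% = 6.20%
E(R_P) = R_f + β_P × MRP = 2.29% + 1.1490 × 6.20% = 9.41%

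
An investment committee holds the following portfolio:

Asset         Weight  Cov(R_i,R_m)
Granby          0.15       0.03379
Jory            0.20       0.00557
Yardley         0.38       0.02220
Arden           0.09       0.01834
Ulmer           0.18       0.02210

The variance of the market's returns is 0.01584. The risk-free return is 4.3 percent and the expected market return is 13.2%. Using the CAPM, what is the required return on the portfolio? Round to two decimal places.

β_Granby = 0.03379 / 0.01584 = 2.1332
β_Jory = 0.00557 / 0.01584 = 0.3516
β_Yardley = 0.02220 / 0.01584 = 1.4015
β_Arden = 0.01834 / 0.01584 = 1.1578
β_Ulmer = 0.02210 / 0.01584 = 1.3952
β_P = Σ w_i β_i = 0.15×2.1332 + 0.20×0.3516 + 0.38×1.4015 + 0.09×1.1578 + 0.18×1.3952 = 1.2782
MRP = 13.2% − 4.3% = 8.90%
E(R_P) = R_f + β_P × MRP = 4.3% + 1.2782 × 8.9% = 15.68%

15.68%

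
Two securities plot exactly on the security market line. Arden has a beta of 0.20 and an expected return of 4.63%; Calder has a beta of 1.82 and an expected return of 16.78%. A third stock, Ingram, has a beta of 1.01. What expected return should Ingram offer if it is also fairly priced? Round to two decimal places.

MRP (SML slope) = (16.78% − 4.63%) / (1.82 − 0.20) = 12.15% / 1.62 = 7.5000%
R_f (intercept) = 4.63% − 0.20 × 7.5000% = 3.1300%
E(R_Ingram) = R_f + β × MRP = 3.1300% + 1.01 × 7.5000% = 10.71%

10.71%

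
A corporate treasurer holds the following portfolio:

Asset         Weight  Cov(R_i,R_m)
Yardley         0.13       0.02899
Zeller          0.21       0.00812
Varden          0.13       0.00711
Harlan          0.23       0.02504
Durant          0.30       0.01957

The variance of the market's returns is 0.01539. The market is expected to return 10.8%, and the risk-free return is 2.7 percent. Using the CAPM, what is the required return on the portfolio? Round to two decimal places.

β_Yardley = 0.02899 / 0.01539 = 1.8837
β_Zeller = 0.00812 / 0.01539 = 0.5276
β_Varden = 0.00711 / 0.01539 = 0.4620
β_Harlan = 0.02504 / 0.01539 = 1.6270
β_Durant = 0.01957 / 0.01539 = 1.2716
β_P = Σ w_i β_i = 0.13×1.8837 + 0.21×0.5276 + 0.13×0.4620 + 0.23×1.6270 + 0.30×1.2716 = 1.1714
MRP = 10.8% − 2.7% = 8.10%
E(R_P) = R_f + β_P × MRP = 2.7% + 1.1714 × 8.1% = 12.19%

12.19%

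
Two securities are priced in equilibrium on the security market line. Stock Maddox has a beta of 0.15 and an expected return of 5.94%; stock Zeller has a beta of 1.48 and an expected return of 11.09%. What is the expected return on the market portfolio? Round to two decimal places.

9.23%

Both satisfy E(R) = R_f + β·MRP, so the slope of the SML is
MRP = (11.09% − 5.94%) / (1.48 − 0.15) = 5.15% / 1.33 = 3.8722%
R_f = E(R_Maddox) − β_Maddox·MRP = 5.94% − 0.15 × 3.8722% = 5.3592%
E(R_m) = R_f + MRP = 5.3592% + 3.8722% = 9.23%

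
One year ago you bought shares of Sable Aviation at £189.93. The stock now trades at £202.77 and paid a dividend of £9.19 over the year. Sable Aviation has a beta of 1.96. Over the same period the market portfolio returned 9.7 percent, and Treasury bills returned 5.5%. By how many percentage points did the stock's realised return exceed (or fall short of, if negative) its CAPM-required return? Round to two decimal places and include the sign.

Realised HPR = (P1 + D1 − P0) / P0 = (202.77 + 9.19 − 189.93) / 189.93 = 22.03 / 189.93 = 11.5990%
MRP = 9.7% − 5.5% = 4.20%
CAPM required = R_f + β·MRP = 5.5% + 1.96 × 4.2% = 13.7320%
α = realised − required = 11.5990% − 13.7320% = -2.13%

-2.13%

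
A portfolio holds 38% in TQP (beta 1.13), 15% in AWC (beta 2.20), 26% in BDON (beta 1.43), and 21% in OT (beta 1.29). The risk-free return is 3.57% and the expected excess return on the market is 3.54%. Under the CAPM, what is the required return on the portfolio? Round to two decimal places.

β_P = Σ w_i β_i = 0.38×1.13 + 0.15×2.20 + 0.26×1.43 + 0.21×1.29 = 1.4021
E(R_P) = R_f + β_P × MRP = 3.57% + 1.4021 × 3.54% = 8.53%

8.53%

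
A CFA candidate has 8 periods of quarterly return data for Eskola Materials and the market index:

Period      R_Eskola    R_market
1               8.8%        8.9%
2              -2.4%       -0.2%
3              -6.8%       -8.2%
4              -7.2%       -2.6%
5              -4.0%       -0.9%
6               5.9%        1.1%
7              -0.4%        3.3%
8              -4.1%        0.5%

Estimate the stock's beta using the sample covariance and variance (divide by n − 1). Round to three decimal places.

0.979

Mean R_i = (8.8 − 2.4 − 6.8 − 7.2 − 4.0 + 5.9 − 0.4 − 4.1) / 8 = -1.2750%
Mean R_m = (8.9 − 0.2 − 8.2 − 2.6 − 0.9 + 1.1 + 3.3 + 0.5) / 8 = 0.2375%
Σ(R_i − R̄_i)(R_m − R̄_m) = 162.4225  ⇒  Cov = 162.4225 / 7 = 23.2032
Σ(R_m − R̄_m)² = 165.9588  ⇒  Var(R_m) = 165.9588 / 7 = 23.7084
β = Cov / Var(R_m) = 23.2032 / 23.7084 = 0.9787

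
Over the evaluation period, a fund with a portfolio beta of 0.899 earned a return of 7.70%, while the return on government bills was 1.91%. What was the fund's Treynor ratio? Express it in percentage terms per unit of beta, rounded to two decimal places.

6.44%

Treynor = (R_P − R_f) / β_P = (7.70% − 1.91%) / 0.8990 = 5.79% / 0.8990 = 6.44%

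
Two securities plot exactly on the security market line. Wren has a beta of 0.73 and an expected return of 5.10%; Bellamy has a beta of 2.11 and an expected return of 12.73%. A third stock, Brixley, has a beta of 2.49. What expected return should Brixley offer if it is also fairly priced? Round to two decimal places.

14.83%

MRP (SML slope) = (12.73% − 5.10%) / (2.11 − 0.73) = 7.63% / 1.38 = 5.5290%
R_f (intercept) = 5.10% − 0.73 × 5.5290% = 1.0638%
E(R_Brixley) = R_f + β × MRP = 1.0638% + 2.49 × 5.5290% = 14.83%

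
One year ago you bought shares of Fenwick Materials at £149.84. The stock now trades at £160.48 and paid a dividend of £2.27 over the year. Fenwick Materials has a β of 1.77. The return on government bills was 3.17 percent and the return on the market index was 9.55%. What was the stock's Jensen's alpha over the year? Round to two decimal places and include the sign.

-5.85%

Realised HPR = (P1 + D1 − P0) / P0 = (160.48 + 2.27 − 149.84) / 149.84 = 12.91 / 149.84 = 8.6159%
MRP = 9.55% − 3.17% = 6.38%
CAPM required = R_f + β·MRP = 3.17% + 1.77 × 6.38% = 14.4626%
α = realised − required = 8.6159% − 14.4626% = -5.85%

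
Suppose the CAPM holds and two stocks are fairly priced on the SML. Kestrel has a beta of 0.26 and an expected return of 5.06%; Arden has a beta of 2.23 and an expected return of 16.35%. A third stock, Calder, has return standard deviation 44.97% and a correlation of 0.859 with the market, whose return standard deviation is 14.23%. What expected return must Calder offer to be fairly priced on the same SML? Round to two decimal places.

MRP = (16.35% − 5.06%) / (2.23 − 0.26) = 5.7310%
R_f = 5.06% − 0.26 × 5.7310% = 3.5699%
β_Calder = ρ·σ_i/σ_m = 0.859 × 44.97 / 14.23 = 2.7146
E(R_Calder) = R_f + β × MRP = 3.5699% + 2.7146 × 5.7310% = 19.13%

19.13%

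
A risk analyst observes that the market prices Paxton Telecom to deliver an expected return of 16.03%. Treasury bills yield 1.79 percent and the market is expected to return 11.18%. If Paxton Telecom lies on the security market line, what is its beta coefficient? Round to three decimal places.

MRP = 11.18% − 1.79% = 9.39%
β = (E(R) − R_f) / MRP = (16.03% − 1.79%) / 9.39% = 14.24% / 9.39% = 1.517

1.517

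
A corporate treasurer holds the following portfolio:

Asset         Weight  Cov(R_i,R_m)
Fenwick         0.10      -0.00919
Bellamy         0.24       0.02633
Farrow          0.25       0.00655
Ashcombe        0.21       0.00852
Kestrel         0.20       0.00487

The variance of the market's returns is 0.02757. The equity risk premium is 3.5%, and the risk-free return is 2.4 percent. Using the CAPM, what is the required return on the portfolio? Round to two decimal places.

β_Fenwick = -0.00919 / 0.02757 = -0.3333
β_Bellamy = 0.02633 / 0.02757 = 0.9550
β_Farrow = 0.00655 / 0.02757 = 0.2376
β_Ashcombe = 0.00852 / 0.02757 = 0.3090
β_Kestrel = 0.00487 / 0.02757 = 0.1766
β_P = Σ w_i β_i = 0.10×-0.3333 + 0.24×0.9550 + 0.25×0.2376 + 0.21×0.3090 + 0.20×0.1766 = 0.3555
E(R_P) = R_f + β_P × MRP = 2.4% + 0.3555 × 3.5% = 3.64%

3.64%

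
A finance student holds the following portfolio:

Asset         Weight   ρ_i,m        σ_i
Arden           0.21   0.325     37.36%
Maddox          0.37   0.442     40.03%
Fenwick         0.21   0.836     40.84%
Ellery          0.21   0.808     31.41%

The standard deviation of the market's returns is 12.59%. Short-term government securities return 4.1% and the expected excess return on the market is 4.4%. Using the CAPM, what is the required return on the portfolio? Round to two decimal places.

β_Arden = 0.325 × 37.36% / 12.59% = 0.9644
β_Maddox = 0.442 × 40.03% / 12.59% = 1.4053
β_Fenwick = 0.836 × 40.84% / 12.59% = 2.7119
β_Ellery = 0.808 × 31.41% / 12.59% = 2.0158
β_P = Σ w_i β_i = 0.21×0.9644 + 0.37×1.4053 + 0.21×2.7119 + 0.21×2.0158 = 1.7153
E(R_P) = R_f + β_P × MRP = 4.1% + 1.7153 × 4.4% = 11.65%

11.65%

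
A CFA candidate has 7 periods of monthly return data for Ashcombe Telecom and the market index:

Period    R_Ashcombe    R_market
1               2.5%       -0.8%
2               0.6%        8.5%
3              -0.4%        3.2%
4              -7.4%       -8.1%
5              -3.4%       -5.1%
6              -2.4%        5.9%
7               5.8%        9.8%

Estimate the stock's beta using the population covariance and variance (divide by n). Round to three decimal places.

Mean R_i = (2.5 + 0.6 − 0.4 − 7.4 − 3.4 − 2.4 + 5.8) / 7 = -0.6714%
Mean R_m = (-0.8 + 8.5 + 3.2 − 8.1 − 5.1 + 5.9 + 9.8) / 7 = 1.9143%
Σ(R_i − R̄_i)(R_m − R̄_m) = 130.7771  ⇒  Cov = 130.7771 / 7 = 18.6824
Σ(R_m − R̄_m)² = 279.9486  ⇒  Var(R_m) = 279.9486 / 7 = 39.9927
β = Cov / Var(R_m) = 18.6824 / 39.9927 = 0.4671

0.467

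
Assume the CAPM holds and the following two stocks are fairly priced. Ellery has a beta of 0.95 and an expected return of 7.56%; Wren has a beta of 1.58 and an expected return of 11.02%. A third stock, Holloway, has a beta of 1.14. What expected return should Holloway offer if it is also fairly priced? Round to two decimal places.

MRP (SML slope) = (11.02% − 7.56%) / (1.58 − 0.95) = 3.46% / 0.63 = 5.4921%
R_f (intercept) = 7.56% − 0.95 × 5.4921% = 2.3425%
E(R_Holloway) = R_f + β × MRP = 2.3425% + 1.14 × 5.4921% = 8.60%

8.60%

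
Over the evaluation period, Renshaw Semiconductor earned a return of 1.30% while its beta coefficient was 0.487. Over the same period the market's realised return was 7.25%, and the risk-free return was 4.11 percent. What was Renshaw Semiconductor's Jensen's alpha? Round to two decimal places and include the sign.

-4.34%

Market excess return = 7.25% − 4.11% = 3.14%
CAPM benchmark = R_f + β(R_m − R_f) = 4.11% + 0.487 × 3.14% = 5.63918%
α = actual − benchmark = 1.30% − 5.63918% = -4.34%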